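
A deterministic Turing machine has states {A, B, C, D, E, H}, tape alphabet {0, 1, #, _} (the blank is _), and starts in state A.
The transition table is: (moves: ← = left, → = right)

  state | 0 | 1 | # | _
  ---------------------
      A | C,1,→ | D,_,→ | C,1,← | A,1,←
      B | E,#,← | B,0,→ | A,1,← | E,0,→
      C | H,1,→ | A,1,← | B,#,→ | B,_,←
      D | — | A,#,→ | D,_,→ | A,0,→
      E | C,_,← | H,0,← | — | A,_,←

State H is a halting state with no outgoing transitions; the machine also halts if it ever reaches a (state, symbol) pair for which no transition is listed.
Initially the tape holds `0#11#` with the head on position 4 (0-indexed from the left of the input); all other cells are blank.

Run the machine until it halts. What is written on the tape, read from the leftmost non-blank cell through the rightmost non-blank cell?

A | 0#11[#]___   read # → write 1, move ←, go to C
C | 0#1[1]1___   read 1 → write 1, move ←, go to A
A | 0#[1]11___   read 1 → write _, move →, go to D
D | 0#_[1]1___   read 1 → write #, move →, go to A
A | 0#_#[1]___   read 1 → write _, move →, go to D
D | 0#_#_[_]__   read _ → write 0, move →, go to A
A | 0#_#_0[_]_   read _ → write 1, move ←, go to A
A | 0#_#_[0]1_   read 0 → write 1, move →, go to C
C | 0#_#_1[1]_   read 1 → write 1, move ←, go to A
A | 0#_#_[1]1_   read 1 → write _, move →, go to D
D | 0#_#__[1]_   read 1 → write #, move →, go to A
A | 0#_#__#[_]   read _ → write 1, move ←, go to A
A | 0#_#__[#]1   read # → write 1, move ←, go to C
C | 0#_#_[_]11   read _ → write _, move ←, go to B
B | 0#_#[_]_11   read _ → write 0, move →, go to E
E | 0#_#0[_]11   read _ → write _, move ←, go to A
A | 0#_#[0]_11   read 0 → write 1, move →, go to C
C | 0#_#1[_]11   read _ → write _, move ←, go to B
B | 0#_#[1]_11   read 1 → write 0, move →, go to B
B | 0#_#0[_]11   read _ → write 0, move →, go to E
E | 0#_#00[1]1   read 1 → write 0, move ←, go to H
H | 0#_#0[0]01
The non-blank tape span at halt is 0#_#0001.

0#_#0001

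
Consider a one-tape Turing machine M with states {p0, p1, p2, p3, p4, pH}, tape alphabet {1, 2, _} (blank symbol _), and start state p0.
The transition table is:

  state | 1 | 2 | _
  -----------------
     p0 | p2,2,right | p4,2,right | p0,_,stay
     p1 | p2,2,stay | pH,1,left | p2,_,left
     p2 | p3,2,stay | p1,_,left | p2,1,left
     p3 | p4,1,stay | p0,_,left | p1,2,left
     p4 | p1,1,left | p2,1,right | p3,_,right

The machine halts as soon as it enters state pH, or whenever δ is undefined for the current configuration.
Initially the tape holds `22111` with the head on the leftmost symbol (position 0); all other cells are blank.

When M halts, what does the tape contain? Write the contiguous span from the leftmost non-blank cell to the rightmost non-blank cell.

1_111

p0 | _[2]2111   read 2 → write 2, move right, go to p4
p4 | _2[2]111   read 2 → write 1, move right, go to p2
p2 | _21[1]11   read 1 → write 2, move stay, go to p3
p3 | _21[2]11   read 2 → write _, move left, go to p0
p0 | _2[1]_11   read 1 → write 2, move right, go to p2
p2 | _22[_]11   read _ → write 1, move left, go to p2
p2 | _2[2]111   read 2 → write _, move left, go to p1
p1 | _[2]_111   read 2 → write 1, move left, go to pH
pH | [_]1_111
The non-blank tape span at halt is 1_111.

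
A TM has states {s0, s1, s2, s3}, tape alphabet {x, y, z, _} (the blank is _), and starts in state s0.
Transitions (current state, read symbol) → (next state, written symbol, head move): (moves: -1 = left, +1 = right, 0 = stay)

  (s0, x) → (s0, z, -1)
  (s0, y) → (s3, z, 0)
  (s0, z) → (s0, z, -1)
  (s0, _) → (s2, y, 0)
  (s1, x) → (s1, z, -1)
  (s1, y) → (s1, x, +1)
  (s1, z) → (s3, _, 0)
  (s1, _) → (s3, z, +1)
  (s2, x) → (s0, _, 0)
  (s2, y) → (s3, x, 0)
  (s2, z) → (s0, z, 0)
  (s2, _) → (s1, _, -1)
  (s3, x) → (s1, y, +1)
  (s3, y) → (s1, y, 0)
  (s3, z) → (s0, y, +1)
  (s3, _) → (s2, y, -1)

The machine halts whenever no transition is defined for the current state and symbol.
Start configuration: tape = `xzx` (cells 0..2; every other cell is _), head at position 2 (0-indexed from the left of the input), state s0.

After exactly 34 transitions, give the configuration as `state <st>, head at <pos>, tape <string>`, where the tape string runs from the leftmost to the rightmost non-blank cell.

state=s0 head=2 tape=_xz[x]__   (s0,x)→(s0,z,-1)
state=s0 head=1 tape=_x[z]z__   (s0,z)→(s0,z,-1)
state=s0 head=0 tape=_[x]zz__   (s0,x)→(s0,z,-1)
state=s0 head=-1 tape=[_]zzz__   (s0,_)→(s2,y,0)
state=s2 head=-1 tape=[y]zzz__   (s2,y)→(s3,x,0)
state=s3 head=-1 tape=[x]zzz__   (s3,x)→(s1,y,+1)
state=s1 head=0 tape=y[z]zz__   (s1,z)→(s3,_,0)
state=s3 head=0 tape=y[_]zz__   (s3,_)→(s2,y,-1)
state=s2 head=-1 tape=[y]yzz__   (s2,y)→(s3,x,0)
state=s3 head=-1 tape=[x]yzz__   (s3,x)→(s1,y,+1)
state=s1 head=0 tape=y[y]zz__   (s1,y)→(s1,x,+1)
state=s1 head=1 tape=yx[z]z__   (s1,z)→(s3,_,0)
state=s3 head=1 tape=yx[_]z__   (s3,_)→(s2,y,-1)
state=s2 head=0 tape=y[x]yz__   (s2,x)→(s0,_,0)
state=s0 head=0 tape=y[_]yz__   (s0,_)→(s2,y,0)
state=s2 head=0 tape=y[y]yz__   (s2,y)→(s3,x,0)
state=s3 head=0 tape=y[x]yz__   (s3,x)→(s1,y,+1)
state=s1 head=1 tape=yy[y]z__   (s1,y)→(s1,x,+1)
state=s1 head=2 tape=yyx[z]__   (s1,z)→(s3,_,0)
state=s3 head=2 tape=yyx[_]__   (s3,_)→(s2,y,-1)
state=s2 head=1 tape=yy[x]y__   (s2,x)→(s0,_,0)
state=s0 head=1 tape=yy[_]y__   (s0,_)→(s2,y,0)
state=s2 head=1 tape=yy[y]y__   (s2,y)→(s3,x,0)
state=s3 head=1 tape=yy[x]y__   (s3,x)→(s1,y,+1)
state=s1 head=2 tape=yyy[y]__   (s1,y)→(s1,x,+1)
state=s1 head=3 tape=yyyx[_]_   (s1,_)→(s3,z,+1)
state=s3 head=4 tape=yyyxz[_]   (s3,_)→(s2,y,-1)
state=s2 head=3 tape=yyyx[z]y   (s2,z)→(s0,z,0)
state=s0 head=3 tape=yyyx[z]y   (s0,z)→(s0,z,-1)
state=s0 head=2 tape=yyy[x]zy   (s0,x)→(s0,z,-1)
state=s0 head=1 tape=yy[y]zzy   (s0,y)→(s3,z,0)
state=s3 head=1 tape=yy[z]zzy   (s3,z)→(s0,y,+1)
state=s0 head=2 tape=yyy[z]zy   (s0,z)→(s0,z,-1)
state=s0 head=1 tape=yy[y]zzy   (s0,y)→(s3,z,0)
state=s3 head=1 tape=yy[z]zzy
After 34 steps: state s3, head at 1, tape yyzzzy.

state s3, head at 1, tape yyzzzy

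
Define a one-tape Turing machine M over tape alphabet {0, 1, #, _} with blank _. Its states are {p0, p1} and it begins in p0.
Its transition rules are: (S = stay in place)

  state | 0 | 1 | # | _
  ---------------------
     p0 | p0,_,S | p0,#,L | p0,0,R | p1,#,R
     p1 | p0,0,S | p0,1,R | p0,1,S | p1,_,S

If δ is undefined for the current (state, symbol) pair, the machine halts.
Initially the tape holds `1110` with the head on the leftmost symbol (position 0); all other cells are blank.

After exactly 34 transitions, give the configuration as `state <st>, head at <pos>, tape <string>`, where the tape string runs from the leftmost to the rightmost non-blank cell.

state p1, head at 4, tape 0000#

p0 | _[1]110_   read 1 → write #, move L, go to p0
p0 | [_]#110_   read _ → write #, move R, go to p1
p1 | #[#]110_   read # → write 1, move S, go to p0
p0 | #[1]110_   read 1 → write #, move L, go to p0
p0 | [#]#110_   read # → write 0, move R, go to p0
p0 | 0[#]110_   read # → write 0, move R, go to p0
p0 | 00[1]10_   read 1 → write #, move L, go to p0
p0 | 0[0]#10_   read 0 → write _, move S, go to p0
p0 | 0[_]#10_   read _ → write #, move R, go to p1
p1 | 0#[#]10_   read # → write 1, move S, go to p0
p0 | 0#[1]10_   read 1 → write #, move L, go to p0
p0 | 0[#]#10_   read # → write 0, move R, go to p0
p0 | 00[#]10_   read # → write 0, move R, go to p0
p0 | 000[1]0_   read 1 → write #, move L, go to p0
p0 | 00[0]#0_   read 0 → write _, move S, go to p0
p0 | 00[_]#0_   read _ → write #, move R, go to p1
p1 | 00#[#]0_   read # → write 1, move S, go to p0
p0 | 00#[1]0_   read 1 → write #, move L, go to p0
p0 | 00[#]#0_   read # → write 0, move R, go to p0
p0 | 000[#]0_   read # → write 0, move R, go to p0
p0 | 0000[0]_   read 0 → write _, move S, go to p0
p0 | 0000[_]_   read _ → write #, move R, go to p1
p1 | 0000#[_]   read _ → write _, move S, go to p1
p1 | 0000#[_]   read _ → write _, move S, go to p1
p1 | 0000#[_]   read _ → write _, move S, go to p1
p1 | 0000#[_]   read _ → write _, move S, go to p1
p1 | 0000#[_]   read _ → write _, move S, go to p1
p1 | 0000#[_]   read _ → write _, move S, go to p1
p1 | 0000#[_]   read _ → write _, move S, go to p1
p1 | 0000#[_]   read _ → write _, move S, go to p1
p1 | 0000#[_]   read _ → write _, move S, go to p1
p1 | 0000#[_]   read _ → write _, move S, go to p1
p1 | 0000#[_]   read _ → write _, move S, go to p1
p1 | 0000#[_]   read _ → write _, move S, go to p1
p1 | 0000#[_]
After 34 steps: state p1, head at 4, tape 0000#.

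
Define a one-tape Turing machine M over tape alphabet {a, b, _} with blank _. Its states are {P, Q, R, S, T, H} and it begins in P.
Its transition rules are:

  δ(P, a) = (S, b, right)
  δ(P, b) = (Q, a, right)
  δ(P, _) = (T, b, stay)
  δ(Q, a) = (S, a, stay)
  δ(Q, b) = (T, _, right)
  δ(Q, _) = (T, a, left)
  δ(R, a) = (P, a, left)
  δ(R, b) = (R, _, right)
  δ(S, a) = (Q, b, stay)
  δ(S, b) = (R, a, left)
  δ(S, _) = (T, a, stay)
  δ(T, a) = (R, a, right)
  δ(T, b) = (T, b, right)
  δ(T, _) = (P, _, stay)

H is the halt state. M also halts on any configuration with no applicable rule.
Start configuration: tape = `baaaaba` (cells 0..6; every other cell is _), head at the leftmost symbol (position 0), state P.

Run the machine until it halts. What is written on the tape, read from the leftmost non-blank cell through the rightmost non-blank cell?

a_b_aba

P | [b]aaaaba_   read b → write a, move right, go to Q
Q | a[a]aaaba_   read a → write a, move stay, go to S
S | a[a]aaaba_   read a → write b, move stay, go to Q
Q | a[b]aaaba_   read b → write _, move right, go to T
T | a_[a]aaba_   read a → write a, move right, go to R
R | a_a[a]aba_   read a → write a, move left, go to P
P | a_[a]aaba_   read a → write b, move right, go to S
S | a_b[a]aba_   read a → write b, move stay, go to Q
Q | a_b[b]aba_   read b → write _, move right, go to T
T | a_b_[a]ba_   read a → write a, move right, go to R
R | a_b_a[b]a_   read b → write _, move right, go to R
R | a_b_a_[a]_   read a → write a, move left, go to P
P | a_b_a[_]a_   read _ → write b, move stay, go to T
T | a_b_a[b]a_   read b → write b, move right, go to T
T | a_b_ab[a]_   read a → write a, move right, go to R
R | a_b_aba[_]
The non-blank tape span at halt is a_b_aba.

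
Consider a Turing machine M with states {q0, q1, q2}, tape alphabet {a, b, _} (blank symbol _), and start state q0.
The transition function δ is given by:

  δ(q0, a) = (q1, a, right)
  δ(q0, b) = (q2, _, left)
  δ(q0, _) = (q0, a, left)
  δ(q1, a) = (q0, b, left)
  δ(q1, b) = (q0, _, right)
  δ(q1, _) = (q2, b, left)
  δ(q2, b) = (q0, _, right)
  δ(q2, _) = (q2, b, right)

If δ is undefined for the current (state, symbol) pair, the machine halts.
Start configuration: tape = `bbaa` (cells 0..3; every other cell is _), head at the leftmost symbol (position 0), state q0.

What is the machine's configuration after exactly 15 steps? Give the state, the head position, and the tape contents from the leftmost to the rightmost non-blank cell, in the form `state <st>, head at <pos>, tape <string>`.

q0 | _[b]baa__   read b → write _, move left, go to q2
q2 | [_]_baa__   read _ → write b, move right, go to q2
q2 | b[_]baa__   read _ → write b, move right, go to q2
q2 | bb[b]aa__   read b → write _, move right, go to q0
q0 | bb_[a]a__   read a → write a, move right, go to q1
q1 | bb_a[a]__   read a → write b, move left, go to q0
q0 | bb_[a]b__   read a → write a, move right, go to q1
q1 | bb_a[b]__   read b → write _, move right, go to q0
q0 | bb_a_[_]_   read _ → write a, move left, go to q0
q0 | bb_a[_]a_   read _ → write a, move left, go to q0
q0 | bb_[a]aa_   read a → write a, move right, go to q1
q1 | bb_a[a]a_   read a → write b, move left, go to q0
q0 | bb_[a]ba_   read a → write a, move right, go to q1
q1 | bb_a[b]a_   read b → write _, move right, go to q0
q0 | bb_a_[a]_   read a → write a, move right, go to q1
q1 | bb_a_a[_]
After 15 steps: state q1, head at 5, tape bb_a_a.

state q1, head at 5, tape bb_a_a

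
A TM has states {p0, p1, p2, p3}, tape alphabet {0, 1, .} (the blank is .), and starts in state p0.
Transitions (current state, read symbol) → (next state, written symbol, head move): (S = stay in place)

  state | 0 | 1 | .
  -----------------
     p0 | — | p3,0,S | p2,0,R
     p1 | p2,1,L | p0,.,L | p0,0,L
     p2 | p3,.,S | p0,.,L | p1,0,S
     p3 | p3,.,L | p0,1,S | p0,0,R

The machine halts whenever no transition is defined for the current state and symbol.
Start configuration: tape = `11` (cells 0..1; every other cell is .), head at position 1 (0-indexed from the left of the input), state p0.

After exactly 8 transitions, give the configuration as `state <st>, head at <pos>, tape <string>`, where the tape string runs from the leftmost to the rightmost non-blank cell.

state p1, head at 1, tape 000

state=p0 head=1 tape=.1[1]   (p0,1)→(p3,0,S)
state=p3 head=1 tape=.1[0]   (p3,0)→(p3,.,L)
state=p3 head=0 tape=.[1].   (p3,1)→(p0,1,S)
state=p0 head=0 tape=.[1].   (p0,1)→(p3,0,S)
state=p3 head=0 tape=.[0].   (p3,0)→(p3,.,L)
state=p3 head=-1 tape=[.]..   (p3,.)→(p0,0,R)
state=p0 head=0 tape=0[.].   (p0,.)→(p2,0,R)
state=p2 head=1 tape=00[.]   (p2,.)→(p1,0,S)
state=p1 head=1 tape=00[0]
After 8 steps: state p1, head at 1, tape 000.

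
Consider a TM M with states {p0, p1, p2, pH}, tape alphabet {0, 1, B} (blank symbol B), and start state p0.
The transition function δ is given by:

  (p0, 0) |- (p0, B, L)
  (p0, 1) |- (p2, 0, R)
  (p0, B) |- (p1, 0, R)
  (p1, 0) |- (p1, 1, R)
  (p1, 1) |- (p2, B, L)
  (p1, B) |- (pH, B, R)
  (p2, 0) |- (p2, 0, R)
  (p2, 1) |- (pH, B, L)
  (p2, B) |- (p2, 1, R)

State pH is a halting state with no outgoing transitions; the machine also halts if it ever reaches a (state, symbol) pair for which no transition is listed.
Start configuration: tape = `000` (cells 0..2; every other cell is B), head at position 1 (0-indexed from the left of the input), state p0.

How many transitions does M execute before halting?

p0 | B0[0]0   read 0 → write B, move L, go to p0
p0 | B[0]B0   read 0 → write B, move L, go to p0
p0 | [B]BB0   read B → write 0, move R, go to p1
p1 | 0[B]B0   read B → write B, move R, go to pH
pH | 0B[B]0
M halts after 4 transitions.

4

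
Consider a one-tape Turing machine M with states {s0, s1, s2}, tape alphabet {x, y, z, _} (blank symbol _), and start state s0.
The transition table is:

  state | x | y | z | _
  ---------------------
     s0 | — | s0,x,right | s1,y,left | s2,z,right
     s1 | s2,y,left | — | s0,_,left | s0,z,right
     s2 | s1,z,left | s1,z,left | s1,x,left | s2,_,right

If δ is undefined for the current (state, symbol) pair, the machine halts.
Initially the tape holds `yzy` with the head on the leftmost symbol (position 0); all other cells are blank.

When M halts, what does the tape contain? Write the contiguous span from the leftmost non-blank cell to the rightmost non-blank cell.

s0 | ___[y]zy   read y → write x, move right, go to s0
s0 | ___x[z]y   read z → write y, move left, go to s1
s1 | ___[x]yy   read x → write y, move left, go to s2
s2 | __[_]yyy   read _ → write _, move right, go to s2
s2 | ___[y]yy   read y → write z, move left, go to s1
s1 | __[_]zyy   read _ → write z, move right, go to s0
s0 | __z[z]yy   read z → write y, move left, go to s1
s1 | __[z]yyy   read z → write _, move left, go to s0
s0 | _[_]_yyy   read _ → write z, move right, go to s2
s2 | _z[_]yyy   read _ → write _, move right, go to s2
s2 | _z_[y]yy   read y → write z, move left, go to s1
s1 | _z[_]zyy   read _ → write z, move right, go to s0
s0 | _zz[z]yy   read z → write y, move left, go to s1
s1 | _z[z]yyy   read z → write _, move left, go to s0
s0 | _[z]_yyy   read z → write y, move left, go to s1
s1 | [_]y_yyy   read _ → write z, move right, go to s0
s0 | z[y]_yyy   read y → write x, move right, go to s0
s0 | zx[_]yyy   read _ → write z, move right, go to s2
s2 | zxz[y]yy   read y → write z, move left, go to s1
s1 | zx[z]zyy   read z → write _, move left, go to s0
s0 | z[x]_zyy
The non-blank tape span at halt is zx_zyy.

zx_zyy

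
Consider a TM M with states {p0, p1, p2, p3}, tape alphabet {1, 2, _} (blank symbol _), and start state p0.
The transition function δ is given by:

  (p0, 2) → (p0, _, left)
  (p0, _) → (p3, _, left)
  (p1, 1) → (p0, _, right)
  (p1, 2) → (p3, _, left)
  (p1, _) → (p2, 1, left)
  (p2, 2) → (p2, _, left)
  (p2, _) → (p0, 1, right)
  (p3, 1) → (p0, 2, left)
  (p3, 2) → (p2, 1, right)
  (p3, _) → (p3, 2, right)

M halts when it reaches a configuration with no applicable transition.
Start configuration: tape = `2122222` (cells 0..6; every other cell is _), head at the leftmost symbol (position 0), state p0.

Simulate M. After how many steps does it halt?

state=p0 head=0 tape=____[2]122222   (p0,2)→(p0,_,left)
state=p0 head=-1 tape=___[_]_122222   (p0,_)→(p3,_,left)
state=p3 head=-2 tape=__[_]__122222   (p3,_)→(p3,2,right)
state=p3 head=-1 tape=__2[_]_122222   (p3,_)→(p3,2,right)
state=p3 head=0 tape=__22[_]122222   (p3,_)→(p3,2,right)
state=p3 head=1 tape=__222[1]22222   (p3,1)→(p0,2,left)
state=p0 head=0 tape=__22[2]222222   (p0,2)→(p0,_,left)
state=p0 head=-1 tape=__2[2]_222222   (p0,2)→(p0,_,left)
state=p0 head=-2 tape=__[2]__222222   (p0,2)→(p0,_,left)
state=p0 head=-3 tape=_[_]___222222   (p0,_)→(p3,_,left)
state=p3 head=-4 tape=[_]____222222   (p3,_)→(p3,2,right)
state=p3 head=-3 tape=2[_]___222222   (p3,_)→(p3,2,right)
state=p3 head=-2 tape=22[_]__222222   (p3,_)→(p3,2,right)
state=p3 head=-1 tape=222[_]_222222   (p3,_)→(p3,2,right)
state=p3 head=0 tape=2222[_]222222   (p3,_)→(p3,2,right)
state=p3 head=1 tape=22222[2]22222   (p3,2)→(p2,1,right)
state=p2 head=2 tape=222221[2]2222   (p2,2)→(p2,_,left)
state=p2 head=1 tape=22222[1]_2222
M halts after 17 transitions.

17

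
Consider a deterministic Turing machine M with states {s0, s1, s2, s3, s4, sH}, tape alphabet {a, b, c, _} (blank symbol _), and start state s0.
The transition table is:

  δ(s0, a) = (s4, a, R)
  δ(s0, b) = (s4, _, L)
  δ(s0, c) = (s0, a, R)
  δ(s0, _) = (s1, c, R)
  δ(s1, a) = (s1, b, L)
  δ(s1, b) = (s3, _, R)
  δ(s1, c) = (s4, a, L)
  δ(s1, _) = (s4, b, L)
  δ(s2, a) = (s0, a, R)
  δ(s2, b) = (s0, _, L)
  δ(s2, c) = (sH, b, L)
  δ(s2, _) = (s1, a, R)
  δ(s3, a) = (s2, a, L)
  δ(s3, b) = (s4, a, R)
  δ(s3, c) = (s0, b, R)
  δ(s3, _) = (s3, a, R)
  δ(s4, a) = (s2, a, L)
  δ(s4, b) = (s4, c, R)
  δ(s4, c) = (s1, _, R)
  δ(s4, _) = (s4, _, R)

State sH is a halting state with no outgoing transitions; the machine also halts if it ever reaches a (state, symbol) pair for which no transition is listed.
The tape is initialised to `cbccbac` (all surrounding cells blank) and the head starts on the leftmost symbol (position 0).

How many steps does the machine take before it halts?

27

s0 | ___[c]bccbac   read c → write a, move R, go to s0
s0 | ___a[b]ccbac   read b → write _, move L, go to s4
s4 | ___[a]_ccbac   read a → write a, move L, go to s2
s2 | __[_]a_ccbac   read _ → write a, move R, go to s1
s1 | __a[a]_ccbac   read a → write b, move L, go to s1
s1 | __[a]b_ccbac   read a → write b, move L, go to s1
s1 | _[_]bb_ccbac   read _ → write b, move L, go to s4
s4 | [_]bbb_ccbac   read _ → write _, move R, go to s4
s4 | _[b]bb_ccbac   read b → write c, move R, go to s4
s4 | _c[b]b_ccbac   read b → write c, move R, go to s4
s4 | _cc[b]_ccbac   read b → write c, move R, go to s4
s4 | _ccc[_]ccbac   read _ → write _, move R, go to s4
s4 | _ccc_[c]cbac   read c → write _, move R, go to s1
s1 | _ccc__[c]bac   read c → write a, move L, go to s4
s4 | _ccc_[_]abac   read _ → write _, move R, go to s4
s4 | _ccc__[a]bac   read a → write a, move L, go to s2
s2 | _ccc_[_]abac   read _ → write a, move R, go to s1
s1 | _ccc_a[a]bac   read a → write b, move L, go to s1
s1 | _ccc_[a]bbac   read a → write b, move L, go to s1
s1 | _ccc[_]bbbac   read _ → write b, move L, go to s4
s4 | _cc[c]bbbbac   read c → write _, move R, go to s1
s1 | _cc_[b]bbbac   read b → write _, move R, go to s3
s3 | _cc__[b]bbac   read b → write a, move R, go to s4
s4 | _cc__a[b]bac   read b → write c, move R, go to s4
s4 | _cc__ac[b]ac   read b → write c, move R, go to s4
s4 | _cc__acc[a]c   read a → write a, move L, go to s2
s2 | _cc__ac[c]ac   read c → write b, move L, go to sH
sH | _cc__a[c]bac
M halts after 27 transitions.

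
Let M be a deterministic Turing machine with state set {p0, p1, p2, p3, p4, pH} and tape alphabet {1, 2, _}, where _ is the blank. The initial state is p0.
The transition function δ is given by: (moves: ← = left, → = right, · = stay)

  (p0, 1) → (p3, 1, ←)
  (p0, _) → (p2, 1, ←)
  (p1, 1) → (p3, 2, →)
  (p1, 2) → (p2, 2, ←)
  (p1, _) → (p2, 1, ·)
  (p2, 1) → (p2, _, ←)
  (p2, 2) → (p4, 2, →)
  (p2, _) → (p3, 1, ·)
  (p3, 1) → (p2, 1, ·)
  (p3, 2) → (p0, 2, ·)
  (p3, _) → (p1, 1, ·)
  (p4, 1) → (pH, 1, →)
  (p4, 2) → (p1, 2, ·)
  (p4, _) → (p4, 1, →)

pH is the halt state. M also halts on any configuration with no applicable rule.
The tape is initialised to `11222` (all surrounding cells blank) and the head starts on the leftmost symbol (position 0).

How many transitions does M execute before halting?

state=p0 head=0 tape=_[1]1222   (p0,1)→(p3,1,←)
state=p3 head=-1 tape=[_]11222   (p3,_)→(p1,1,·)
state=p1 head=-1 tape=[1]11222   (p1,1)→(p3,2,→)
state=p3 head=0 tape=2[1]1222   (p3,1)→(p2,1,·)
state=p2 head=0 tape=2[1]1222   (p2,1)→(p2,_,←)
state=p2 head=-1 tape=[2]_1222   (p2,2)→(p4,2,→)
state=p4 head=0 tape=2[_]1222   (p4,_)→(p4,1,→)
state=p4 head=1 tape=21[1]222   (p4,1)→(pH,1,→)
state=pH head=2 tape=211[2]22
M halts after 8 transitions.

8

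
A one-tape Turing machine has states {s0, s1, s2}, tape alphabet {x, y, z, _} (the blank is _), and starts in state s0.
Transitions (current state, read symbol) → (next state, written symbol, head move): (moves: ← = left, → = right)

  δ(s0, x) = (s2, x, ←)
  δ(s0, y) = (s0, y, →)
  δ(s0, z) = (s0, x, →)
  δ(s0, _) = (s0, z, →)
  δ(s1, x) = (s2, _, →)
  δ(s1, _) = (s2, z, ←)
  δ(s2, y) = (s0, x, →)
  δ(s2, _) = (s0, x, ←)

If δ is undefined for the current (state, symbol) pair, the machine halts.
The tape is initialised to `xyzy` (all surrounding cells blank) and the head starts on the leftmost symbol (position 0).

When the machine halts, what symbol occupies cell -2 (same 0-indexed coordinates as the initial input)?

s0 | __[x]yzy   read x → write x, move ←, go to s2
s2 | _[_]xyzy   read _ → write x, move ←, go to s0
s0 | [_]xxyzy   read _ → write z, move →, go to s0
s0 | z[x]xyzy   read x → write x, move ←, go to s2
s2 | [z]xxyzy
Cell -2 holds z when M halts.

z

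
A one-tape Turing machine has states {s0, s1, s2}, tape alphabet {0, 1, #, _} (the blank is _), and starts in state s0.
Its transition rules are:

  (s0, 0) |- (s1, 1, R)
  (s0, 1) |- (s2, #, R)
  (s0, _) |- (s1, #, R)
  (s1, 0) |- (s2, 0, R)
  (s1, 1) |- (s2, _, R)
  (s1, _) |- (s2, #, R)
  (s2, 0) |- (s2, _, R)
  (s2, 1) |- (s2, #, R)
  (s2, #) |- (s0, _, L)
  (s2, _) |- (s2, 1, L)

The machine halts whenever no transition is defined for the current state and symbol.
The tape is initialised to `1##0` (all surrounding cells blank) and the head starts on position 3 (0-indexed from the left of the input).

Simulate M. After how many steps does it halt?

7

s0 | 1##[0]__   read 0 → write 1, move R, go to s1
s1 | 1##1[_]_   read _ → write #, move R, go to s2
s2 | 1##1#[_]   read _ → write 1, move L, go to s2
s2 | 1##1[#]1   read # → write _, move L, go to s0
s0 | 1##[1]_1   read 1 → write #, move R, go to s2
s2 | 1###[_]1   read _ → write 1, move L, go to s2
s2 | 1##[#]11   read # → write _, move L, go to s0
s0 | 1#[#]_11
M halts after 7 transitions.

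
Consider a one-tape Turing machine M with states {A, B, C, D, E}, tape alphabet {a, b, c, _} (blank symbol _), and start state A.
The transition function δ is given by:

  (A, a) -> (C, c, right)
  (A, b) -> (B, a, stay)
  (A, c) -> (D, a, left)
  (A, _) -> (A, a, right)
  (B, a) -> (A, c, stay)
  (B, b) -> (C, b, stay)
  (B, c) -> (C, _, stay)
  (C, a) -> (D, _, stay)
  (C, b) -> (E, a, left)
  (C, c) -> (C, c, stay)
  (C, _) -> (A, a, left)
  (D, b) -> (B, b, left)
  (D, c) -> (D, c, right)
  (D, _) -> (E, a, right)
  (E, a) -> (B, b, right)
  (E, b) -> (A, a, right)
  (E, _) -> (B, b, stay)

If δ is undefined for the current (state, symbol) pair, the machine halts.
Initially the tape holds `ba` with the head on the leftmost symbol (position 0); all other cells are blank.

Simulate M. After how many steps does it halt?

34

state=A head=0 tape=__[b]a__   (A,b)→(B,a,stay)
state=B head=0 tape=__[a]a__   (B,a)→(A,c,stay)
state=A head=0 tape=__[c]a__   (A,c)→(D,a,left)
state=D head=-1 tape=_[_]aa__   (D,_)→(E,a,right)
state=E head=0 tape=_a[a]a__   (E,a)→(B,b,right)
state=B head=1 tape=_ab[a]__   (B,a)→(A,c,stay)
state=A head=1 tape=_ab[c]__   (A,c)→(D,a,left)
state=D head=0 tape=_a[b]a__   (D,b)→(B,b,left)
state=B head=-1 tape=_[a]ba__   (B,a)→(A,c,stay)
state=A head=-1 tape=_[c]ba__   (A,c)→(D,a,left)
state=D head=-2 tape=[_]aba__   (D,_)→(E,a,right)
state=E head=-1 tape=a[a]ba__   (E,a)→(B,b,right)
state=B head=0 tape=ab[b]a__   (B,b)→(C,b,stay)
state=C head=0 tape=ab[b]a__   (C,b)→(E,a,left)
state=E head=-1 tape=a[b]aa__   (E,b)→(A,a,right)
state=A head=0 tape=aa[a]a__   (A,a)→(C,c,right)
state=C head=1 tape=aac[a]__   (C,a)→(D,_,stay)
state=D head=1 tape=aac[_]__   (D,_)→(E,a,right)
state=E head=2 tape=aaca[_]_   (E,_)→(B,b,stay)
state=B head=2 tape=aaca[b]_   (B,b)→(C,b,stay)
state=C head=2 tape=aaca[b]_   (C,b)→(E,a,left)
state=E head=1 tape=aac[a]a_   (E,a)→(B,b,right)
state=B head=2 tape=aacb[a]_   (B,a)→(A,c,stay)
state=A head=2 tape=aacb[c]_   (A,c)→(D,a,left)
state=D head=1 tape=aac[b]a_   (D,b)→(B,b,left)
state=B head=0 tape=aa[c]ba_   (B,c)→(C,_,stay)
state=C head=0 tape=aa[_]ba_   (C,_)→(A,a,left)
state=A head=-1 tape=a[a]aba_   (A,a)→(C,c,right)
state=C head=0 tape=ac[a]ba_   (C,a)→(D,_,stay)
state=D head=0 tape=ac[_]ba_   (D,_)→(E,a,right)
state=E head=1 tape=aca[b]a_   (E,b)→(A,a,right)
state=A head=2 tape=acaa[a]_   (A,a)→(C,c,right)
state=C head=3 tape=acaac[_]   (C,_)→(A,a,left)
state=A head=2 tape=acaa[c]a   (A,c)→(D,a,left)
state=D head=1 tape=aca[a]aa
M halts after 34 transitions.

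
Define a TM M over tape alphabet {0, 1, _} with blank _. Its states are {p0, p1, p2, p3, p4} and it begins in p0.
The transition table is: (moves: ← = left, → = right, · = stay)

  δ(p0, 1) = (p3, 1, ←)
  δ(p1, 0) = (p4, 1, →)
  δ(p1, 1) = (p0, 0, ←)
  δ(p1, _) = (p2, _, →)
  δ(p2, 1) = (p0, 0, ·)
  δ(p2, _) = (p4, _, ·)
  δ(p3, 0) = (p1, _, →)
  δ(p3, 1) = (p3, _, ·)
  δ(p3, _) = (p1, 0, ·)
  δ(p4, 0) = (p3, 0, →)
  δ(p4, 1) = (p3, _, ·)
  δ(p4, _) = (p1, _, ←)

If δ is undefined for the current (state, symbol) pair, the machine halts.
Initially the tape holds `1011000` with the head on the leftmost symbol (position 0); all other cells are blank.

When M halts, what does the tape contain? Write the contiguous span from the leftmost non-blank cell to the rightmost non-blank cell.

p0 | _[1]011000_   read 1 → write 1, move ←, go to p3
p3 | [_]1011000_   read _ → write 0, move ·, go to p1
p1 | [0]1011000_   read 0 → write 1, move →, go to p4
p4 | 1[1]011000_   read 1 → write _, move ·, go to p3
p3 | 1[_]011000_   read _ → write 0, move ·, go to p1
p1 | 1[0]011000_   read 0 → write 1, move →, go to p4
p4 | 11[0]11000_   read 0 → write 0, move →, go to p3
p3 | 110[1]1000_   read 1 → write _, move ·, go to p3
p3 | 110[_]1000_   read _ → write 0, move ·, go to p1
p1 | 110[0]1000_   read 0 → write 1, move →, go to p4
p4 | 1101[1]000_   read 1 → write _, move ·, go to p3
p3 | 1101[_]000_   read _ → write 0, move ·, go to p1
p1 | 1101[0]000_   read 0 → write 1, move →, go to p4
p4 | 11011[0]00_   read 0 → write 0, move →, go to p3
p3 | 110110[0]0_   read 0 → write _, move →, go to p1
p1 | 110110_[0]_   read 0 → write 1, move →, go to p4
p4 | 110110_1[_]   read _ → write _, move ←, go to p1
p1 | 110110_[1]_   read 1 → write 0, move ←, go to p0
p0 | 110110[_]0_
The non-blank tape span at halt is 110110_0.

110110_0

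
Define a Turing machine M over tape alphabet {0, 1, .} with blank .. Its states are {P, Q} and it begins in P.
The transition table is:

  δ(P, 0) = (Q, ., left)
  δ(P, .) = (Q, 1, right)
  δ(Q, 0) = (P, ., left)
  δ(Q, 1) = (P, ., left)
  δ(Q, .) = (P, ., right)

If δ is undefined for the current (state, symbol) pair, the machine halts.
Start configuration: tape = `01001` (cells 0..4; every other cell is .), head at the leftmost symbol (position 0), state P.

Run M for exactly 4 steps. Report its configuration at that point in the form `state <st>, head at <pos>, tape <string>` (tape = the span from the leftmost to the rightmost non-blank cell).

state=P head=0 tape=.[0]1001   (P,0)→(Q,.,left)
state=Q head=-1 tape=[.].1001   (Q,.)→(P,.,right)
state=P head=0 tape=.[.]1001   (P,.)→(Q,1,right)
state=Q head=1 tape=.1[1]001   (Q,1)→(P,.,left)
state=P head=0 tape=.[1].001
After 4 steps: state P, head at 0, tape 1.001.

state P, head at 0, tape 1.001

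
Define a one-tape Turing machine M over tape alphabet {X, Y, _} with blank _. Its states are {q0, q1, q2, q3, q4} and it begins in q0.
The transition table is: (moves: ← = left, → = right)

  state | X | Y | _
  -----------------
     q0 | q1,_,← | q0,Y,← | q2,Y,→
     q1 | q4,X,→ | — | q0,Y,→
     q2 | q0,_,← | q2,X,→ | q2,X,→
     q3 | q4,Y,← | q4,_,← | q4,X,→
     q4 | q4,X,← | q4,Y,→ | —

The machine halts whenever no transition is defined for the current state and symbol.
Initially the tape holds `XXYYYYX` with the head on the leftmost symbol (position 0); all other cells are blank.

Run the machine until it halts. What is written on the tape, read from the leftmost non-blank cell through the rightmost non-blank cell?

YXXXXXX

state=q0 head=0 tape=__[X]XYYYYX   (q0,X)→(q1,_,←)
state=q1 head=-1 tape=_[_]_XYYYYX   (q1,_)→(q0,Y,→)
state=q0 head=0 tape=_Y[_]XYYYYX   (q0,_)→(q2,Y,→)
state=q2 head=1 tape=_YY[X]YYYYX   (q2,X)→(q0,_,←)
state=q0 head=0 tape=_Y[Y]_YYYYX   (q0,Y)→(q0,Y,←)
state=q0 head=-1 tape=_[Y]Y_YYYYX   (q0,Y)→(q0,Y,←)
state=q0 head=-2 tape=[_]YY_YYYYX   (q0,_)→(q2,Y,→)
state=q2 head=-1 tape=Y[Y]Y_YYYYX   (q2,Y)→(q2,X,→)
state=q2 head=0 tape=YX[Y]_YYYYX   (q2,Y)→(q2,X,→)
state=q2 head=1 tape=YXX[_]YYYYX   (q2,_)→(q2,X,→)
state=q2 head=2 tape=YXXX[Y]YYYX   (q2,Y)→(q2,X,→)
state=q2 head=3 tape=YXXXX[Y]YYX   (q2,Y)→(q2,X,→)
state=q2 head=4 tape=YXXXXX[Y]YX   (q2,Y)→(q2,X,→)
state=q2 head=5 tape=YXXXXXX[Y]X   (q2,Y)→(q2,X,→)
state=q2 head=6 tape=YXXXXXXX[X]   (q2,X)→(q0,_,←)
state=q0 head=5 tape=YXXXXXX[X]_   (q0,X)→(q1,_,←)
state=q1 head=4 tape=YXXXXX[X]__   (q1,X)→(q4,X,→)
state=q4 head=5 tape=YXXXXXX[_]_
The non-blank tape span at halt is YXXXXXX.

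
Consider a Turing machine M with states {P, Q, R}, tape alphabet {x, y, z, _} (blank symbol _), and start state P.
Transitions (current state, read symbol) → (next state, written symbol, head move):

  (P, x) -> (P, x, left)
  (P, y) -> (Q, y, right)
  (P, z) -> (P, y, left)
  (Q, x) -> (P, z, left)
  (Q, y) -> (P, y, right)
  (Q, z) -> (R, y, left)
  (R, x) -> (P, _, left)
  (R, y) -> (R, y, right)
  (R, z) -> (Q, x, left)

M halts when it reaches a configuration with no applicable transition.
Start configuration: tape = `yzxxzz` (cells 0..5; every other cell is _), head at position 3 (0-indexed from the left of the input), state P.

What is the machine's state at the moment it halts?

Q

state=P head=3 tape=yzx[x]zz   (P,x)→(P,x,left)
state=P head=2 tape=yz[x]xzz   (P,x)→(P,x,left)
state=P head=1 tape=y[z]xxzz   (P,z)→(P,y,left)
state=P head=0 tape=[y]yxxzz   (P,y)→(Q,y,right)
state=Q head=1 tape=y[y]xxzz   (Q,y)→(P,y,right)
state=P head=2 tape=yy[x]xzz   (P,x)→(P,x,left)
state=P head=1 tape=y[y]xxzz   (P,y)→(Q,y,right)
state=Q head=2 tape=yy[x]xzz   (Q,x)→(P,z,left)
state=P head=1 tape=y[y]zxzz   (P,y)→(Q,y,right)
state=Q head=2 tape=yy[z]xzz   (Q,z)→(R,y,left)
state=R head=1 tape=y[y]yxzz   (R,y)→(R,y,right)
state=R head=2 tape=yy[y]xzz   (R,y)→(R,y,right)
state=R head=3 tape=yyy[x]zz   (R,x)→(P,_,left)
state=P head=2 tape=yy[y]_zz   (P,y)→(Q,y,right)
state=Q head=3 tape=yyy[_]zz
No transition is defined for (Q, _); M halts in state Q.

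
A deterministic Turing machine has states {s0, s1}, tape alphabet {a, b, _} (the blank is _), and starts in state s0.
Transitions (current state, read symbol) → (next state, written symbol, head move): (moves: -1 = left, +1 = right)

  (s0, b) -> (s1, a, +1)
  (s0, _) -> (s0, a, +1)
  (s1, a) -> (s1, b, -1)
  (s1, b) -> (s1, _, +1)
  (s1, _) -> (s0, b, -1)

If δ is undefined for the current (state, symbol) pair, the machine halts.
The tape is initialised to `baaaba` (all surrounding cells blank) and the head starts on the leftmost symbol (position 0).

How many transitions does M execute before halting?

state=s0 head=0 tape=__[b]aaaba   (s0,b)→(s1,a,+1)
state=s1 head=1 tape=__a[a]aaba   (s1,a)→(s1,b,-1)
state=s1 head=0 tape=__[a]baaba   (s1,a)→(s1,b,-1)
state=s1 head=-1 tape=_[_]bbaaba   (s1,_)→(s0,b,-1)
state=s0 head=-2 tape=[_]bbbaaba   (s0,_)→(s0,a,+1)
state=s0 head=-1 tape=a[b]bbaaba   (s0,b)→(s1,a,+1)
state=s1 head=0 tape=aa[b]baaba   (s1,b)→(s1,_,+1)
state=s1 head=1 tape=aa_[b]aaba   (s1,b)→(s1,_,+1)
state=s1 head=2 tape=aa__[a]aba   (s1,a)→(s1,b,-1)
state=s1 head=1 tape=aa_[_]baba   (s1,_)→(s0,b,-1)
state=s0 head=0 tape=aa[_]bbaba   (s0,_)→(s0,a,+1)
state=s0 head=1 tape=aaa[b]baba   (s0,b)→(s1,a,+1)
state=s1 head=2 tape=aaaa[b]aba   (s1,b)→(s1,_,+1)
state=s1 head=3 tape=aaaa_[a]ba   (s1,a)→(s1,b,-1)
state=s1 head=2 tape=aaaa[_]bba   (s1,_)→(s0,b,-1)
state=s0 head=1 tape=aaa[a]bbba
M halts after 15 transitions.

15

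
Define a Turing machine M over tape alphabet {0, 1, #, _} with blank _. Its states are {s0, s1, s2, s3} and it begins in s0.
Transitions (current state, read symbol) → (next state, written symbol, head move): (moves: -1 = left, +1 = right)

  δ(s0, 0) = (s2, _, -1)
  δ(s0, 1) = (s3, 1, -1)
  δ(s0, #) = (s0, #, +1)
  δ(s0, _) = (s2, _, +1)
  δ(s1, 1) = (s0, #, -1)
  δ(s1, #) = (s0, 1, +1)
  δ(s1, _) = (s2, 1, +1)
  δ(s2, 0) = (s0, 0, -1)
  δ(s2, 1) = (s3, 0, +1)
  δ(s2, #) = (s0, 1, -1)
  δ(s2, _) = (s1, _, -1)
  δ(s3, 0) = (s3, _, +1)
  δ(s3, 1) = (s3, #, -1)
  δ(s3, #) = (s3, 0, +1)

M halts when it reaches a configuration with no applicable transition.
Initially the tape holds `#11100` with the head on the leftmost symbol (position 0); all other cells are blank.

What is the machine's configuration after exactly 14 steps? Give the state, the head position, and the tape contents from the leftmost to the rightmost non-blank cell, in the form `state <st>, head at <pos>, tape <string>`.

state=s0 head=0 tape=[#]11100_   (s0,#)→(s0,#,+1)
state=s0 head=1 tape=#[1]1100_   (s0,1)→(s3,1,-1)
state=s3 head=0 tape=[#]11100_   (s3,#)→(s3,0,+1)
state=s3 head=1 tape=0[1]1100_   (s3,1)→(s3,#,-1)
state=s3 head=0 tape=[0]#1100_   (s3,0)→(s3,_,+1)
state=s3 head=1 tape=_[#]1100_   (s3,#)→(s3,0,+1)
state=s3 head=2 tape=_0[1]100_   (s3,1)→(s3,#,-1)
state=s3 head=1 tape=_[0]#100_   (s3,0)→(s3,_,+1)
state=s3 head=2 tape=__[#]100_   (s3,#)→(s3,0,+1)
state=s3 head=3 tape=__0[1]00_   (s3,1)→(s3,#,-1)
state=s3 head=2 tape=__[0]#00_   (s3,0)→(s3,_,+1)
state=s3 head=3 tape=___[#]00_   (s3,#)→(s3,0,+1)
state=s3 head=4 tape=___0[0]0_   (s3,0)→(s3,_,+1)
state=s3 head=5 tape=___0_[0]_   (s3,0)→(s3,_,+1)
state=s3 head=6 tape=___0__[_]
After 14 steps: state s3, head at 6, tape 0.

state s3, head at 6, tape 0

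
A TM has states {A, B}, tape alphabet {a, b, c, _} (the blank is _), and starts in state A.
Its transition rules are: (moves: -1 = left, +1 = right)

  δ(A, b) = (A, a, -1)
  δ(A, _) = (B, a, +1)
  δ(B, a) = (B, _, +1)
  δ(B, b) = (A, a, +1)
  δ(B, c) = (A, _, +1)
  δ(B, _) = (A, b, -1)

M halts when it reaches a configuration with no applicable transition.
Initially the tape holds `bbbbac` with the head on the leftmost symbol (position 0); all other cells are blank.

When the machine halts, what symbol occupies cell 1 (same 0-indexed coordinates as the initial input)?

a

state=A head=0 tape=_[b]bbbac   (A,b)→(A,a,-1)
state=A head=-1 tape=[_]abbbac   (A,_)→(B,a,+1)
state=B head=0 tape=a[a]bbbac   (B,a)→(B,_,+1)
state=B head=1 tape=a_[b]bbac   (B,b)→(A,a,+1)
state=A head=2 tape=a_a[b]bac   (A,b)→(A,a,-1)
state=A head=1 tape=a_[a]abac
Cell 1 holds a when M halts.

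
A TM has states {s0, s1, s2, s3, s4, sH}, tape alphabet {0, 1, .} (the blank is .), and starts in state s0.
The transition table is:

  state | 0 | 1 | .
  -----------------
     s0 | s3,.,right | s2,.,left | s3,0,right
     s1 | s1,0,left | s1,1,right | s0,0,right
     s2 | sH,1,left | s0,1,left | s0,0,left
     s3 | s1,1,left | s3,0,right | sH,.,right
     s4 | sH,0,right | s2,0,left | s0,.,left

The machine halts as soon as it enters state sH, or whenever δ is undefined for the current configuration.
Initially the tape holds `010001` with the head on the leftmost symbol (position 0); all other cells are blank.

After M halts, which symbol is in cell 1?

state=s0 head=0 tape=[0]10001..   (s0,0)→(s3,.,right)
state=s3 head=1 tape=.[1]0001..   (s3,1)→(s3,0,right)
state=s3 head=2 tape=.0[0]001..   (s3,0)→(s1,1,left)
state=s1 head=1 tape=.[0]1001..   (s1,0)→(s1,0,left)
state=s1 head=0 tape=[.]01001..   (s1,.)→(s0,0,right)
state=s0 head=1 tape=0[0]1001..   (s0,0)→(s3,.,right)
state=s3 head=2 tape=0.[1]001..   (s3,1)→(s3,0,right)
state=s3 head=3 tape=0.0[0]01..   (s3,0)→(s1,1,left)
state=s1 head=2 tape=0.[0]101..   (s1,0)→(s1,0,left)
state=s1 head=1 tape=0[.]0101..   (s1,.)→(s0,0,right)
state=s0 head=2 tape=00[0]101..   (s0,0)→(s3,.,right)
state=s3 head=3 tape=00.[1]01..   (s3,1)→(s3,0,right)
state=s3 head=4 tape=00.0[0]1..   (s3,0)→(s1,1,left)
state=s1 head=3 tape=00.[0]11..   (s1,0)→(s1,0,left)
state=s1 head=2 tape=00[.]011..   (s1,.)→(s0,0,right)
state=s0 head=3 tape=000[0]11..   (s0,0)→(s3,.,right)
state=s3 head=4 tape=000.[1]1..   (s3,1)→(s3,0,right)
state=s3 head=5 tape=000.0[1]..   (s3,1)→(s3,0,right)
state=s3 head=6 tape=000.00[.].   (s3,.)→(sH,.,right)
state=sH head=7 tape=000.00.[.]
Cell 1 holds 0 when M halts.

0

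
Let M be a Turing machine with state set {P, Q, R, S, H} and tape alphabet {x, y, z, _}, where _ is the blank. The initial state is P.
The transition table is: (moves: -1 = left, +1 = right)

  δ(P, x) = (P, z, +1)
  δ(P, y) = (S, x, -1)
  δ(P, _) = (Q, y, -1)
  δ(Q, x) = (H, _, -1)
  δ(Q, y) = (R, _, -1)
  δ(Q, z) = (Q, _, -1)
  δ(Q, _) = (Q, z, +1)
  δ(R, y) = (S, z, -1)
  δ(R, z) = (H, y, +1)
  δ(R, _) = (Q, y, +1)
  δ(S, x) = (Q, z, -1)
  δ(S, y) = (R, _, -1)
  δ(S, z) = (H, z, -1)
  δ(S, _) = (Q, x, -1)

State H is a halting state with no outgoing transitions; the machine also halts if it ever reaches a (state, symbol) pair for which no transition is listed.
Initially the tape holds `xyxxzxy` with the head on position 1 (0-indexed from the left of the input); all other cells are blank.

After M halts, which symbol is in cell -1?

P | __x[y]xxzxy   read y → write x, move -1, go to S
S | __[x]xxxzxy   read x → write z, move -1, go to Q
Q | _[_]zxxxzxy   read _ → write z, move +1, go to Q
Q | _z[z]xxxzxy   read z → write _, move -1, go to Q
Q | _[z]_xxxzxy   read z → write _, move -1, go to Q
Q | [_]__xxxzxy   read _ → write z, move +1, go to Q
Q | z[_]_xxxzxy   read _ → write z, move +1, go to Q
Q | zz[_]xxxzxy   read _ → write z, move +1, go to Q
Q | zzz[x]xxzxy   read x → write _, move -1, go to H
H | zz[z]_xxzxy
Cell -1 holds z when M halts.

z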